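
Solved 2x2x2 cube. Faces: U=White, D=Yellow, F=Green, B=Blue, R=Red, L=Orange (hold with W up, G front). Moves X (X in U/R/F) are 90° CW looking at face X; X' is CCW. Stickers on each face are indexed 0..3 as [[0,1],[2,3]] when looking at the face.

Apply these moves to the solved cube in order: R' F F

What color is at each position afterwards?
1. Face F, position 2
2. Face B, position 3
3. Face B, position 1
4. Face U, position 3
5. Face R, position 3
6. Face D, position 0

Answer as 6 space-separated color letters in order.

Answer: W B B Y R B

Derivation:
After move 1 (R'): R=RRRR U=WBWB F=GWGW D=YGYG B=YBYB
After move 2 (F): F=GGWW U=WBOO R=WRBR D=RRYG L=OYOG
After move 3 (F): F=WGWG U=WBGY R=OROR D=BWYG L=OROR
Query 1: F[2] = W
Query 2: B[3] = B
Query 3: B[1] = B
Query 4: U[3] = Y
Query 5: R[3] = R
Query 6: D[0] = B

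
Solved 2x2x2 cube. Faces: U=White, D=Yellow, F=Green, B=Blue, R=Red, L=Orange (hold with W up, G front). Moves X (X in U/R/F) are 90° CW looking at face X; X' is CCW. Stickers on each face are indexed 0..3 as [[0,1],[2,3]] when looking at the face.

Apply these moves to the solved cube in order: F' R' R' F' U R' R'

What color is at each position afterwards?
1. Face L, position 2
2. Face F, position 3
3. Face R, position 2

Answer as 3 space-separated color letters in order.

Answer: O O B

Derivation:
After move 1 (F'): F=GGGG U=WWRR R=YRYR D=OOYY L=OWOW
After move 2 (R'): R=RRYY U=WBRB F=GWGR D=OGYG B=YBOB
After move 3 (R'): R=RYRY U=WORY F=GBGB D=OWYR B=GBGB
After move 4 (F'): F=BBGG U=WORR R=WYOY D=WWYR L=OYOR
After move 5 (U): U=RWRO F=WYGG R=GBOY B=OYGB L=BBOR
After move 6 (R'): R=BYGO U=RGRO F=WWGO D=WYYG B=RYWB
After move 7 (R'): R=YOBG U=RWRR F=WGGO D=WWYO B=GYYB
Query 1: L[2] = O
Query 2: F[3] = O
Query 3: R[2] = B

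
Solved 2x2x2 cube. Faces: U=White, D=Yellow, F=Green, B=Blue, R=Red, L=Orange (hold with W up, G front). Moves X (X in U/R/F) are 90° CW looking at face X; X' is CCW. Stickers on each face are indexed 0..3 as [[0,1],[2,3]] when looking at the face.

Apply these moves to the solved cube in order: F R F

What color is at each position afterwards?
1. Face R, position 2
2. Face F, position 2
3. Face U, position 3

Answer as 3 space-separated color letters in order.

Answer: G Y Y

Derivation:
After move 1 (F): F=GGGG U=WWOO R=WRWR D=RRYY L=OYOY
After move 2 (R): R=WWRR U=WGOG F=GRGY D=RBYB B=OBWB
After move 3 (F): F=GGYR U=WGYY R=OWGR D=RWYB L=OROB
Query 1: R[2] = G
Query 2: F[2] = Y
Query 3: U[3] = Y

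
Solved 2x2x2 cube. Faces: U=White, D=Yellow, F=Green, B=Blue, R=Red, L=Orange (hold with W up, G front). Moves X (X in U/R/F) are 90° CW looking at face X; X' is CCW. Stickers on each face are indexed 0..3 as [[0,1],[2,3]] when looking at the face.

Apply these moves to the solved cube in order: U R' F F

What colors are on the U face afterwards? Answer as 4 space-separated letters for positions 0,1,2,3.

Answer: W B R Y

Derivation:
After move 1 (U): U=WWWW F=RRGG R=BBRR B=OOBB L=GGOO
After move 2 (R'): R=BRBR U=WBWO F=RWGW D=YRYG B=YOYB
After move 3 (F): F=GRWW U=WBOG R=WROR D=BBYG L=GYOR
After move 4 (F): F=WGWR U=WBRY R=ORGR D=OWYG L=GBOB
Query: U face = WBRY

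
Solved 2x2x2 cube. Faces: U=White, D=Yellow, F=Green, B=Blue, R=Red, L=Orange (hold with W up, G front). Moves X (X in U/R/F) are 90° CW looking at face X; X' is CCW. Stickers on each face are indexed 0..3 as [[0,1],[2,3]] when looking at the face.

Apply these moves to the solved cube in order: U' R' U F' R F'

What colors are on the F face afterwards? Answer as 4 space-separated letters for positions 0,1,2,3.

After move 1 (U'): U=WWWW F=OOGG R=GGRR B=RRBB L=BBOO
After move 2 (R'): R=GRGR U=WBWR F=OWGW D=YOYG B=YRYB
After move 3 (U): U=WWRB F=GRGW R=YRGR B=BBYB L=OWOO
After move 4 (F'): F=RWGG U=WWYG R=ORYR D=WOYG L=OBOR
After move 5 (R): R=YORR U=WWYG F=ROGG D=WYYB B=GBWB
After move 6 (F'): F=OGRG U=WWYR R=YOWR D=BRYB L=OGOY
Query: F face = OGRG

Answer: O G R G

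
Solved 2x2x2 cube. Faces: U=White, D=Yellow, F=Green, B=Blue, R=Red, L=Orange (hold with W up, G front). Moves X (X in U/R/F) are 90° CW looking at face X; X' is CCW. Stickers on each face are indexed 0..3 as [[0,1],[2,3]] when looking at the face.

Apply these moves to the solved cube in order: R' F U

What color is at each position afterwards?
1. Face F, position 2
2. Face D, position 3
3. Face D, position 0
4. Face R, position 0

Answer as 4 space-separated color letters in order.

Answer: W G R Y

Derivation:
After move 1 (R'): R=RRRR U=WBWB F=GWGW D=YGYG B=YBYB
After move 2 (F): F=GGWW U=WBOO R=WRBR D=RRYG L=OYOG
After move 3 (U): U=OWOB F=WRWW R=YBBR B=OYYB L=GGOG
Query 1: F[2] = W
Query 2: D[3] = G
Query 3: D[0] = R
Query 4: R[0] = Y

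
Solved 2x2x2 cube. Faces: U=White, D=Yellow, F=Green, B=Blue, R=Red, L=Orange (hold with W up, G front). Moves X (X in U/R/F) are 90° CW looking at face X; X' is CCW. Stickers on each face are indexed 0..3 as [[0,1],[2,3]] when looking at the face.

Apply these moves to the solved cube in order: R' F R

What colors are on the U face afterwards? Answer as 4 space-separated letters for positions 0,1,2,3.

After move 1 (R'): R=RRRR U=WBWB F=GWGW D=YGYG B=YBYB
After move 2 (F): F=GGWW U=WBOO R=WRBR D=RRYG L=OYOG
After move 3 (R): R=BWRR U=WGOW F=GRWG D=RYYY B=OBBB
Query: U face = WGOW

Answer: W G O W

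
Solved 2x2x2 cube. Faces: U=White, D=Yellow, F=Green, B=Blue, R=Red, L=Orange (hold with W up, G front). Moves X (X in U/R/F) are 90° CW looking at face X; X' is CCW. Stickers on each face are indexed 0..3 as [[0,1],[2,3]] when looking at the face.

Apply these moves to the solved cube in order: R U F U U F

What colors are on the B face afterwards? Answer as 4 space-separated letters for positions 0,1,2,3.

Answer: G R W B

Derivation:
After move 1 (R): R=RRRR U=WGWG F=GYGY D=YBYB B=WBWB
After move 2 (U): U=WWGG F=RRGY R=WBRR B=OOWB L=GYOO
After move 3 (F): F=GRYR U=WWOY R=GBGR D=RWYB L=GYOB
After move 4 (U): U=OWYW F=GBYR R=OOGR B=GYWB L=GROB
After move 5 (U): U=YOWW F=OOYR R=GYGR B=GRWB L=GBOB
After move 6 (F): F=YORO U=YOBB R=WYWR D=GGYB L=GROW
Query: B face = GRWB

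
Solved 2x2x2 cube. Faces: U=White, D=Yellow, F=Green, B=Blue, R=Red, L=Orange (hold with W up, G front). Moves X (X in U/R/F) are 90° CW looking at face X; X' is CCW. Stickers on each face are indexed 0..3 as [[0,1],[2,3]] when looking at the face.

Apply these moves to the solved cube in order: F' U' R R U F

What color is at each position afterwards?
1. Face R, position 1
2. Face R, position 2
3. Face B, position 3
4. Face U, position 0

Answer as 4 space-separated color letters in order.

After move 1 (F'): F=GGGG U=WWRR R=YRYR D=OOYY L=OWOW
After move 2 (U'): U=WRWR F=OWGG R=GGYR B=YRBB L=BBOW
After move 3 (R): R=YGRG U=WWWG F=OOGY D=OBYY B=RRRB
After move 4 (R): R=RYGG U=WOWY F=OBGY D=ORYR B=GRWB
After move 5 (U): U=WWYO F=RYGY R=GRGG B=BBWB L=OBOW
After move 6 (F): F=GRYY U=WWWB R=YROG D=GGYR L=OOOR
Query 1: R[1] = R
Query 2: R[2] = O
Query 3: B[3] = B
Query 4: U[0] = W

Answer: R O B W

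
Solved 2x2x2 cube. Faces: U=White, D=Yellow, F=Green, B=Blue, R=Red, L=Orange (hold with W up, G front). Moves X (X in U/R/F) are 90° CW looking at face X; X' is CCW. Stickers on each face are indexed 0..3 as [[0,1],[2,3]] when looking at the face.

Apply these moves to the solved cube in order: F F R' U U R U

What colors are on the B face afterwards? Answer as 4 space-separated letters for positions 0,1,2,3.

Answer: R R Y B

Derivation:
After move 1 (F): F=GGGG U=WWOO R=WRWR D=RRYY L=OYOY
After move 2 (F): F=GGGG U=WWYY R=OROR D=WWYY L=OROR
After move 3 (R'): R=RROO U=WBYB F=GWGY D=WGYG B=YBWB
After move 4 (U): U=YWBB F=RRGY R=YBOO B=ORWB L=GWOR
After move 5 (U): U=BYBW F=YBGY R=OROO B=GWWB L=RROR
After move 6 (R): R=OOOR U=BBBY F=YGGG D=WWYG B=WWYB
After move 7 (U): U=BBYB F=OOGG R=WWOR B=RRYB L=YGOR
Query: B face = RRYB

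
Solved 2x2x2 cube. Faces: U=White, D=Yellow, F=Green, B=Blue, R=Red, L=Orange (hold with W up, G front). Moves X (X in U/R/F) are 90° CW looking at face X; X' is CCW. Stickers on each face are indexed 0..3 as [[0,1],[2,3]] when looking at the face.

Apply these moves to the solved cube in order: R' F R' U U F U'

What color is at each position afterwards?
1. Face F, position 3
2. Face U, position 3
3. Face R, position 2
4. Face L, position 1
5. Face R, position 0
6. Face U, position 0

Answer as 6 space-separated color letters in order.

After move 1 (R'): R=RRRR U=WBWB F=GWGW D=YGYG B=YBYB
After move 2 (F): F=GGWW U=WBOO R=WRBR D=RRYG L=OYOG
After move 3 (R'): R=RRWB U=WYOY F=GBWO D=RGYW B=GBRB
After move 4 (U): U=OWYY F=RRWO R=GBWB B=OYRB L=GBOG
After move 5 (U): U=YOYW F=GBWO R=OYWB B=GBRB L=RROG
After move 6 (F): F=WGOB U=YOGR R=YYWB D=WOYW L=RROG
After move 7 (U'): U=ORYG F=RROB R=WGWB B=YYRB L=GBOG
Query 1: F[3] = B
Query 2: U[3] = G
Query 3: R[2] = W
Query 4: L[1] = B
Query 5: R[0] = W
Query 6: U[0] = O

Answer: B G W B W O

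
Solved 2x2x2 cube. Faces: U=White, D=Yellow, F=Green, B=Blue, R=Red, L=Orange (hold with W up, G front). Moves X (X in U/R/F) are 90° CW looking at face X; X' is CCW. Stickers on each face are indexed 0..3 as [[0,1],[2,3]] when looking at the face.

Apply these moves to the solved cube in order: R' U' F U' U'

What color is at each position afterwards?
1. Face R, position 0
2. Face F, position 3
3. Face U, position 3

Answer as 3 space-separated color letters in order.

After move 1 (R'): R=RRRR U=WBWB F=GWGW D=YGYG B=YBYB
After move 2 (U'): U=BBWW F=OOGW R=GWRR B=RRYB L=YBOO
After move 3 (F): F=GOWO U=BBOB R=WWWR D=RGYG L=YYOG
After move 4 (U'): U=BBBO F=YYWO R=GOWR B=WWYB L=RROG
After move 5 (U'): U=BOBB F=RRWO R=YYWR B=GOYB L=WWOG
Query 1: R[0] = Y
Query 2: F[3] = O
Query 3: U[3] = B

Answer: Y O B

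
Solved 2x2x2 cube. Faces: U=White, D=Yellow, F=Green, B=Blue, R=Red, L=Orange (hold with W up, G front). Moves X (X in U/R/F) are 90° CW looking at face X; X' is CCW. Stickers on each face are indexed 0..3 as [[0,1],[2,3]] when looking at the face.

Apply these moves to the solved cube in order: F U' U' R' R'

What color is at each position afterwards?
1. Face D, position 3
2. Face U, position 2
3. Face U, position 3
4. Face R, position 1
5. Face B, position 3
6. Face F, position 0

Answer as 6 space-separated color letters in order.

Answer: W W Y W B B

Derivation:
After move 1 (F): F=GGGG U=WWOO R=WRWR D=RRYY L=OYOY
After move 2 (U'): U=WOWO F=OYGG R=GGWR B=WRBB L=BBOY
After move 3 (U'): U=OOWW F=BBGG R=OYWR B=GGBB L=WROY
After move 4 (R'): R=YROW U=OBWG F=BOGW D=RBYG B=YGRB
After move 5 (R'): R=RWYO U=ORWY F=BBGG D=ROYW B=GGBB
Query 1: D[3] = W
Query 2: U[2] = W
Query 3: U[3] = Y
Query 4: R[1] = W
Query 5: B[3] = B
Query 6: F[0] = B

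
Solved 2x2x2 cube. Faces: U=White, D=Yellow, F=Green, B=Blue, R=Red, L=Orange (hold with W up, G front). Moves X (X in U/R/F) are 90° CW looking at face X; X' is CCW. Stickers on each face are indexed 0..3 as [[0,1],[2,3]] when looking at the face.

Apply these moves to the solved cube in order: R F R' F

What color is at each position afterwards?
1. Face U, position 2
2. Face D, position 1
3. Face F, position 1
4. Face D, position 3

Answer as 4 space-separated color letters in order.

After move 1 (R): R=RRRR U=WGWG F=GYGY D=YBYB B=WBWB
After move 2 (F): F=GGYY U=WGOO R=WRGR D=RRYB L=OYOB
After move 3 (R'): R=RRWG U=WWOW F=GGYO D=RGYY B=BBRB
After move 4 (F): F=YGOG U=WWBY R=ORWG D=WRYY L=OROG
Query 1: U[2] = B
Query 2: D[1] = R
Query 3: F[1] = G
Query 4: D[3] = Y

Answer: B R G Y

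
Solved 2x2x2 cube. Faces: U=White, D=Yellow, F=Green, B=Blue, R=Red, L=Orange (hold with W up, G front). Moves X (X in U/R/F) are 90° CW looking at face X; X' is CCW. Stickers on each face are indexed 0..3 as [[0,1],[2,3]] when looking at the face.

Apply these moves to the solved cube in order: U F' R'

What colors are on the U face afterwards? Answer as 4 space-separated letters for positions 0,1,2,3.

Answer: W B B O

Derivation:
After move 1 (U): U=WWWW F=RRGG R=BBRR B=OOBB L=GGOO
After move 2 (F'): F=RGRG U=WWBR R=YBYR D=GOYY L=GWOW
After move 3 (R'): R=BRYY U=WBBO F=RWRR D=GGYG B=YOOB
Query: U face = WBBO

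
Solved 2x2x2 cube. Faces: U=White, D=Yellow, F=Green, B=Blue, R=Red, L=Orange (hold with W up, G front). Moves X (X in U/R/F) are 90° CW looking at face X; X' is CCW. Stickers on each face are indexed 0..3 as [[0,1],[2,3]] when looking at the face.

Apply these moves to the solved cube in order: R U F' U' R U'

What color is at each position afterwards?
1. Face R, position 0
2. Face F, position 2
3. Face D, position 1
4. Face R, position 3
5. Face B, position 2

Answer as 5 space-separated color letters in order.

Answer: G R W Y R

Derivation:
After move 1 (R): R=RRRR U=WGWG F=GYGY D=YBYB B=WBWB
After move 2 (U): U=WWGG F=RRGY R=WBRR B=OOWB L=GYOO
After move 3 (F'): F=RYRG U=WWWR R=BBYR D=YOYB L=GGOG
After move 4 (U'): U=WRWW F=GGRG R=RYYR B=BBWB L=OOOG
After move 5 (R): R=YRRY U=WGWG F=GORB D=YWYB B=WBRB
After move 6 (U'): U=GGWW F=OORB R=GORY B=YRRB L=WBOG
Query 1: R[0] = G
Query 2: F[2] = R
Query 3: D[1] = W
Query 4: R[3] = Y
Query 5: B[2] = R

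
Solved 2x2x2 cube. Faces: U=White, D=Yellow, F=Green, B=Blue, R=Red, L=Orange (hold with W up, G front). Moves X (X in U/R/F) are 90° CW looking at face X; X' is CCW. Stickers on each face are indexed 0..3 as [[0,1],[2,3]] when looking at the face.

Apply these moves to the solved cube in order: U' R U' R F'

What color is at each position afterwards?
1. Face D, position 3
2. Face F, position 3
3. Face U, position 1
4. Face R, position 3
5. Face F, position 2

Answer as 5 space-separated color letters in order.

Answer: R G B Y B

Derivation:
After move 1 (U'): U=WWWW F=OOGG R=GGRR B=RRBB L=BBOO
After move 2 (R): R=RGRG U=WOWG F=OYGY D=YBYR B=WRWB
After move 3 (U'): U=OGWW F=BBGY R=OYRG B=RGWB L=WROO
After move 4 (R): R=ROGY U=OBWY F=BBGR D=YWYR B=WGGB
After move 5 (F'): F=BRBG U=OBRG R=WOYY D=ROYR L=WYOW
Query 1: D[3] = R
Query 2: F[3] = G
Query 3: U[1] = B
Query 4: R[3] = Y
Query 5: F[2] = B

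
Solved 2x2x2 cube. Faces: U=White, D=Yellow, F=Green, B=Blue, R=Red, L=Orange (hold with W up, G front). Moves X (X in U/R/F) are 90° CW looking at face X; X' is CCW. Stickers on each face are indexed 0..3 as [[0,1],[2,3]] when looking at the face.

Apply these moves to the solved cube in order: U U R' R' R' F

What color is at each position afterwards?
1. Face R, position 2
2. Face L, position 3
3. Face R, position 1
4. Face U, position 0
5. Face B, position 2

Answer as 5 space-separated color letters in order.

After move 1 (U): U=WWWW F=RRGG R=BBRR B=OOBB L=GGOO
After move 2 (U): U=WWWW F=BBGG R=OORR B=GGBB L=RROO
After move 3 (R'): R=OROR U=WBWG F=BWGW D=YBYG B=YGYB
After move 4 (R'): R=RROO U=WYWY F=BBGG D=YWYW B=GGBB
After move 5 (R'): R=RORO U=WBWG F=BYGY D=YBYG B=WGWB
After move 6 (F): F=GBYY U=WBOR R=WOGO D=RRYG L=RYOB
Query 1: R[2] = G
Query 2: L[3] = B
Query 3: R[1] = O
Query 4: U[0] = W
Query 5: B[2] = W

Answer: G B O W W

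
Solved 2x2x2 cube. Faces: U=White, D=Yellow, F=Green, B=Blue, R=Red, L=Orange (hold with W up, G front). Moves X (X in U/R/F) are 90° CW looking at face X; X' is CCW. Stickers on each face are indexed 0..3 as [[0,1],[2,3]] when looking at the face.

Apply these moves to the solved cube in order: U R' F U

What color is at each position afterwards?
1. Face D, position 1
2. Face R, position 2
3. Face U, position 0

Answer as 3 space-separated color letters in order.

After move 1 (U): U=WWWW F=RRGG R=BBRR B=OOBB L=GGOO
After move 2 (R'): R=BRBR U=WBWO F=RWGW D=YRYG B=YOYB
After move 3 (F): F=GRWW U=WBOG R=WROR D=BBYG L=GYOR
After move 4 (U): U=OWGB F=WRWW R=YOOR B=GYYB L=GROR
Query 1: D[1] = B
Query 2: R[2] = O
Query 3: U[0] = O

Answer: B O O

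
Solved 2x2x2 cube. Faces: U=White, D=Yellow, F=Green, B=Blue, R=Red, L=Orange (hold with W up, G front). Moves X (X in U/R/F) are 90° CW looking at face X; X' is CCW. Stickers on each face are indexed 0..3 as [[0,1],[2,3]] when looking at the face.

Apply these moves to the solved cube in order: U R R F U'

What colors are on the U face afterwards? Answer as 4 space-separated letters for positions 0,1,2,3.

After move 1 (U): U=WWWW F=RRGG R=BBRR B=OOBB L=GGOO
After move 2 (R): R=RBRB U=WRWG F=RYGY D=YBYO B=WOWB
After move 3 (R): R=RRBB U=WYWY F=RBGO D=YWYW B=GORB
After move 4 (F): F=GROB U=WYOG R=WRYB D=BRYW L=GYOW
After move 5 (U'): U=YGWO F=GYOB R=GRYB B=WRRB L=GOOW
Query: U face = YGWO

Answer: Y G W O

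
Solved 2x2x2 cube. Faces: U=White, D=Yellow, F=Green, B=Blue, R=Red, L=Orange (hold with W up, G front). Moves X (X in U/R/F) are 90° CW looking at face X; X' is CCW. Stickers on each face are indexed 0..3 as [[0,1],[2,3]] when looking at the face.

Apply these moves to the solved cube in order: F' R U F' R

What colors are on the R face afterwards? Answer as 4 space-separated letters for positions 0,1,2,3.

After move 1 (F'): F=GGGG U=WWRR R=YRYR D=OOYY L=OWOW
After move 2 (R): R=YYRR U=WGRG F=GOGY D=OBYB B=RBWB
After move 3 (U): U=RWGG F=YYGY R=RBRR B=OWWB L=GOOW
After move 4 (F'): F=YYYG U=RWRR R=BBOR D=OWYB L=GGOG
After move 5 (R): R=OBRB U=RYRG F=YWYB D=OWYO B=RWWB
Query: R face = OBRB

Answer: O B R B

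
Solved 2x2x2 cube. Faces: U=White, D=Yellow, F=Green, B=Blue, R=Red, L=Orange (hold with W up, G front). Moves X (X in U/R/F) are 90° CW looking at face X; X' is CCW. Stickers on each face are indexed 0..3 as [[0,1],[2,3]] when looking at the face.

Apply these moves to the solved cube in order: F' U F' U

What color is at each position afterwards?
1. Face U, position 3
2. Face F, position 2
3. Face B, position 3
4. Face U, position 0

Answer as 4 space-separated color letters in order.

Answer: W Y B B

Derivation:
After move 1 (F'): F=GGGG U=WWRR R=YRYR D=OOYY L=OWOW
After move 2 (U): U=RWRW F=YRGG R=BBYR B=OWBB L=GGOW
After move 3 (F'): F=RGYG U=RWBY R=OBOR D=GWYY L=GWOR
After move 4 (U): U=BRYW F=OBYG R=OWOR B=GWBB L=RGOR
Query 1: U[3] = W
Query 2: F[2] = Y
Query 3: B[3] = B
Query 4: U[0] = B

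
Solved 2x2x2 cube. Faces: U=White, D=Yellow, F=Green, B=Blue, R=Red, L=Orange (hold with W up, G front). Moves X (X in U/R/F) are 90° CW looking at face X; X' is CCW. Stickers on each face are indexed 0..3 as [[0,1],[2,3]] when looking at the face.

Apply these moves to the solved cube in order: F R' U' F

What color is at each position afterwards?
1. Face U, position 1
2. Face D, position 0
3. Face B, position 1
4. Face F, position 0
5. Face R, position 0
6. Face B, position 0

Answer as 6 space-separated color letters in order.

Answer: B W R G W R

Derivation:
After move 1 (F): F=GGGG U=WWOO R=WRWR D=RRYY L=OYOY
After move 2 (R'): R=RRWW U=WBOB F=GWGO D=RGYG B=YBRB
After move 3 (U'): U=BBWO F=OYGO R=GWWW B=RRRB L=YBOY
After move 4 (F): F=GOOY U=BBYB R=WWOW D=WGYG L=YROG
Query 1: U[1] = B
Query 2: D[0] = W
Query 3: B[1] = R
Query 4: F[0] = G
Query 5: R[0] = W
Query 6: B[0] = R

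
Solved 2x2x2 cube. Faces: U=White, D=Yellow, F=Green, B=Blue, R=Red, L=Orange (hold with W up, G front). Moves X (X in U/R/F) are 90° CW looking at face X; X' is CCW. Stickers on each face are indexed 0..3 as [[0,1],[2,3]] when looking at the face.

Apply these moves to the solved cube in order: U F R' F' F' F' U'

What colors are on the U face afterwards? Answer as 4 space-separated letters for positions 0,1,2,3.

Answer: B Y W Y

Derivation:
After move 1 (U): U=WWWW F=RRGG R=BBRR B=OOBB L=GGOO
After move 2 (F): F=GRGR U=WWOG R=WBWR D=RBYY L=GYOY
After move 3 (R'): R=BRWW U=WBOO F=GWGG D=RRYR B=YOBB
After move 4 (F'): F=WGGG U=WBBW R=RRRW D=YYYR L=GOOO
After move 5 (F'): F=GGWG U=WBRR R=YRYW D=OOYR L=GWOB
After move 6 (F'): F=GGGW U=WBYY R=OROW D=WBYR L=GROR
After move 7 (U'): U=BYWY F=GRGW R=GGOW B=ORBB L=YOOR
Query: U face = BYWY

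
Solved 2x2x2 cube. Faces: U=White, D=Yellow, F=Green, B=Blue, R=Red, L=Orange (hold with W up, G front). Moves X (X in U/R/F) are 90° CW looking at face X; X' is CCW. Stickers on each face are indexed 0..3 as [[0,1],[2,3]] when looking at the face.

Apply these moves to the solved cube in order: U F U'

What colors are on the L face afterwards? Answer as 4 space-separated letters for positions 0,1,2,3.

After move 1 (U): U=WWWW F=RRGG R=BBRR B=OOBB L=GGOO
After move 2 (F): F=GRGR U=WWOG R=WBWR D=RBYY L=GYOY
After move 3 (U'): U=WGWO F=GYGR R=GRWR B=WBBB L=OOOY
Query: L face = OOOY

Answer: O O O Y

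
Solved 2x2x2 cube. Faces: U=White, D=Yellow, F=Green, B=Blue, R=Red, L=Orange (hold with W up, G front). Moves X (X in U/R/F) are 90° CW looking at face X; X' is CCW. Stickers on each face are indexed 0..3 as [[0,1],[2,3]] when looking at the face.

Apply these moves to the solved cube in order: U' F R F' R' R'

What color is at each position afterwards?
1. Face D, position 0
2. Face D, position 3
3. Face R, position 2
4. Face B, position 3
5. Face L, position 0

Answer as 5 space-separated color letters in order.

After move 1 (U'): U=WWWW F=OOGG R=GGRR B=RRBB L=BBOO
After move 2 (F): F=GOGO U=WWOB R=WGWR D=RGYY L=BYOY
After move 3 (R): R=WWRG U=WOOO F=GGGY D=RBYR B=BRWB
After move 4 (F'): F=GYGG U=WOWR R=BWRG D=YYYR L=BOOO
After move 5 (R'): R=WGBR U=WWWB F=GOGR D=YYYG B=RRYB
After move 6 (R'): R=GRWB U=WYWR F=GWGB D=YOYR B=GRYB
Query 1: D[0] = Y
Query 2: D[3] = R
Query 3: R[2] = W
Query 4: B[3] = B
Query 5: L[0] = B

Answer: Y R W B B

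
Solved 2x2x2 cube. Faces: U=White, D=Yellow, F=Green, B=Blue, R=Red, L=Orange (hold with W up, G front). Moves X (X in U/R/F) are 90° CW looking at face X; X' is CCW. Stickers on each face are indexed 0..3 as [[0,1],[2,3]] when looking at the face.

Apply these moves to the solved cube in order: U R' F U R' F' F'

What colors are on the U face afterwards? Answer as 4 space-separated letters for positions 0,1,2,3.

After move 1 (U): U=WWWW F=RRGG R=BBRR B=OOBB L=GGOO
After move 2 (R'): R=BRBR U=WBWO F=RWGW D=YRYG B=YOYB
After move 3 (F): F=GRWW U=WBOG R=WROR D=BBYG L=GYOR
After move 4 (U): U=OWGB F=WRWW R=YOOR B=GYYB L=GROR
After move 5 (R'): R=ORYO U=OYGG F=WWWB D=BRYW B=GYBB
After move 6 (F'): F=WBWW U=OYOY R=RRBO D=RRYW L=GGOG
After move 7 (F'): F=BWWW U=OYRB R=RRRO D=GGYW L=GYOO
Query: U face = OYRB

Answer: O Y R B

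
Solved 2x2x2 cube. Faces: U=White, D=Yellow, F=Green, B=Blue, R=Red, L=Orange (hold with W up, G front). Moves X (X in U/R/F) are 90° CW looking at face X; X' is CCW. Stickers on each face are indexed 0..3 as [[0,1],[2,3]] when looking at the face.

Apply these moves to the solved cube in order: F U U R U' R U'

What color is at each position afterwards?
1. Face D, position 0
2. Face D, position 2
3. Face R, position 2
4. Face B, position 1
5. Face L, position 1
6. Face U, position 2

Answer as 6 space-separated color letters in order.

Answer: R Y Y B O B

Derivation:
After move 1 (F): F=GGGG U=WWOO R=WRWR D=RRYY L=OYOY
After move 2 (U): U=OWOW F=WRGG R=BBWR B=OYBB L=GGOY
After move 3 (U): U=OOWW F=BBGG R=OYWR B=GGBB L=WROY
After move 4 (R): R=WORY U=OBWG F=BRGY D=RBYG B=WGOB
After move 5 (U'): U=BGOW F=WRGY R=BRRY B=WOOB L=WGOY
After move 6 (R): R=RBYR U=BROY F=WBGG D=ROYW B=WOGB
After move 7 (U'): U=RYBO F=WGGG R=WBYR B=RBGB L=WOOY
Query 1: D[0] = R
Query 2: D[2] = Y
Query 3: R[2] = Y
Query 4: B[1] = B
Query 5: L[1] = O
Query 6: U[2] = B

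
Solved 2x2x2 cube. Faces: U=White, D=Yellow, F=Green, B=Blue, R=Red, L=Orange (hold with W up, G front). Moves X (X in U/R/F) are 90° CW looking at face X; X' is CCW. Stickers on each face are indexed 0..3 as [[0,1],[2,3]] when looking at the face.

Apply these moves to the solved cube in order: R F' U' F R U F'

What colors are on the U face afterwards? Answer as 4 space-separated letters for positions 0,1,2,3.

After move 1 (R): R=RRRR U=WGWG F=GYGY D=YBYB B=WBWB
After move 2 (F'): F=YYGG U=WGRR R=BRYR D=OOYB L=OGOW
After move 3 (U'): U=GRWR F=OGGG R=YYYR B=BRWB L=WBOW
After move 4 (F): F=GOGG U=GRWB R=WYRR D=YYYB L=WOOO
After move 5 (R): R=RWRY U=GOWG F=GYGB D=YWYB B=BRRB
After move 6 (U): U=WGGO F=RWGB R=BRRY B=WORB L=GYOO
After move 7 (F'): F=WBRG U=WGBR R=WRYY D=YOYB L=GOOG
Query: U face = WGBR

Answer: W G B R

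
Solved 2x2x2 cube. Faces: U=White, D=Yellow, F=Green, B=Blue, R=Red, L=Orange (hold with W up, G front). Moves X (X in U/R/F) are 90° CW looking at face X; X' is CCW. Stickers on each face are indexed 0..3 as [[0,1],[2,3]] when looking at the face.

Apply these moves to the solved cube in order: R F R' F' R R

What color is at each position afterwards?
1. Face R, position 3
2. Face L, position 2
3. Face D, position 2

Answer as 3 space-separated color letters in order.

Answer: G O Y

Derivation:
After move 1 (R): R=RRRR U=WGWG F=GYGY D=YBYB B=WBWB
After move 2 (F): F=GGYY U=WGOO R=WRGR D=RRYB L=OYOB
After move 3 (R'): R=RRWG U=WWOW F=GGYO D=RGYY B=BBRB
After move 4 (F'): F=GOGY U=WWRW R=GRRG D=YBYY L=OWOO
After move 5 (R): R=RGGR U=WORY F=GBGY D=YRYB B=WBWB
After move 6 (R): R=GRRG U=WBRY F=GRGB D=YWYW B=YBOB
Query 1: R[3] = G
Query 2: L[2] = O
Query 3: D[2] = Y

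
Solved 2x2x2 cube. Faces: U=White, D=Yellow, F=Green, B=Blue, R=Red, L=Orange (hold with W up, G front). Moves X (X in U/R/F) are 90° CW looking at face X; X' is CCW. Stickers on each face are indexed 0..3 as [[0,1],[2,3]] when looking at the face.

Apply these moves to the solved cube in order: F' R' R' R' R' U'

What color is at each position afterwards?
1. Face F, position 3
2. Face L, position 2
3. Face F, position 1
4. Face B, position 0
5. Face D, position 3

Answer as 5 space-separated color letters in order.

After move 1 (F'): F=GGGG U=WWRR R=YRYR D=OOYY L=OWOW
After move 2 (R'): R=RRYY U=WBRB F=GWGR D=OGYG B=YBOB
After move 3 (R'): R=RYRY U=WORY F=GBGB D=OWYR B=GBGB
After move 4 (R'): R=YYRR U=WGRG F=GOGY D=OBYB B=RBWB
After move 5 (R'): R=YRYR U=WWRR F=GGGG D=OOYY B=BBBB
After move 6 (U'): U=WRWR F=OWGG R=GGYR B=YRBB L=BBOW
Query 1: F[3] = G
Query 2: L[2] = O
Query 3: F[1] = W
Query 4: B[0] = Y
Query 5: D[3] = Y

Answer: G O W Y Y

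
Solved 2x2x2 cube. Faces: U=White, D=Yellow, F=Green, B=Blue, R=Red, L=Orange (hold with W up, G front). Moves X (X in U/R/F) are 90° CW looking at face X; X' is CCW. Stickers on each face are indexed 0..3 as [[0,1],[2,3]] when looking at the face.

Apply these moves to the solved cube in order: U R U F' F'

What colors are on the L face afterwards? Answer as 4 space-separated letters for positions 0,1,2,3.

Answer: R R O W

Derivation:
After move 1 (U): U=WWWW F=RRGG R=BBRR B=OOBB L=GGOO
After move 2 (R): R=RBRB U=WRWG F=RYGY D=YBYO B=WOWB
After move 3 (U): U=WWGR F=RBGY R=WORB B=GGWB L=RYOO
After move 4 (F'): F=BYRG U=WWWR R=BOYB D=YOYO L=RROG
After move 5 (F'): F=YGBR U=WWBY R=OOYB D=RGYO L=RROW
Query: L face = RROW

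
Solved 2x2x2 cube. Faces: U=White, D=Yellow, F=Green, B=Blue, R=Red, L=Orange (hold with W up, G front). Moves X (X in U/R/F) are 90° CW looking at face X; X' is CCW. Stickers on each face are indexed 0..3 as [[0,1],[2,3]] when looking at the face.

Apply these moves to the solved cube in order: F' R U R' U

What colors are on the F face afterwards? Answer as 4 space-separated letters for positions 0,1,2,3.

After move 1 (F'): F=GGGG U=WWRR R=YRYR D=OOYY L=OWOW
After move 2 (R): R=YYRR U=WGRG F=GOGY D=OBYB B=RBWB
After move 3 (U): U=RWGG F=YYGY R=RBRR B=OWWB L=GOOW
After move 4 (R'): R=BRRR U=RWGO F=YWGG D=OYYY B=BWBB
After move 5 (U): U=GROW F=BRGG R=BWRR B=GOBB L=YWOW
Query: F face = BRGG

Answer: B R G G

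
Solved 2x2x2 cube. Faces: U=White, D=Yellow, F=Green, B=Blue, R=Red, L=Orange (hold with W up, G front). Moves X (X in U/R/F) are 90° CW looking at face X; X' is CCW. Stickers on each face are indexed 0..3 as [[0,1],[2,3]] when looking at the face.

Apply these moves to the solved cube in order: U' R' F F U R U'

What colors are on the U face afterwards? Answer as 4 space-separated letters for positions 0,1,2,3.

Answer: R O O Y

Derivation:
After move 1 (U'): U=WWWW F=OOGG R=GGRR B=RRBB L=BBOO
After move 2 (R'): R=GRGR U=WBWR F=OWGW D=YOYG B=YRYB
After move 3 (F): F=GOWW U=WBOB R=WRRR D=GGYG L=BYOO
After move 4 (F): F=WGWO U=WBOY R=ORBR D=RWYG L=BGOG
After move 5 (U): U=OWYB F=ORWO R=YRBR B=BGYB L=WGOG
After move 6 (R): R=BYRR U=ORYO F=OWWG D=RYYB B=BGWB
After move 7 (U'): U=ROOY F=WGWG R=OWRR B=BYWB L=BGOG
Query: U face = ROOY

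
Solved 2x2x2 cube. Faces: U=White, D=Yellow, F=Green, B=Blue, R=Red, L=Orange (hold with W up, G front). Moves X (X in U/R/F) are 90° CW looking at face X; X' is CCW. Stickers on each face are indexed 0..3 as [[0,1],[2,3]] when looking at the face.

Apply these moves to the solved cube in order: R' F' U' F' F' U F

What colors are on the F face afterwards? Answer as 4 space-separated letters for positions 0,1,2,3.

Answer: B W O W

Derivation:
After move 1 (R'): R=RRRR U=WBWB F=GWGW D=YGYG B=YBYB
After move 2 (F'): F=WWGG U=WBRR R=GRYR D=OOYG L=OBOW
After move 3 (U'): U=BRWR F=OBGG R=WWYR B=GRYB L=YBOW
After move 4 (F'): F=BGOG U=BRWY R=OWOR D=BWYG L=YROW
After move 5 (F'): F=GGBO U=BROO R=WWBR D=RWYG L=YYOW
After move 6 (U): U=OBOR F=WWBO R=GRBR B=YYYB L=GGOW
After move 7 (F): F=BWOW U=OBWG R=ORRR D=BGYG L=GROW
Query: F face = BWOW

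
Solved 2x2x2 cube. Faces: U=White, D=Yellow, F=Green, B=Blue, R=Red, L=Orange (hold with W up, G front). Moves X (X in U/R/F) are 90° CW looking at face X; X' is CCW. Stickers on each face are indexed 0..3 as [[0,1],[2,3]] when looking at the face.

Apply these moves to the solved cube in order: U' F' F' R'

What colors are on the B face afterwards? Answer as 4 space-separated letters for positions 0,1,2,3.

After move 1 (U'): U=WWWW F=OOGG R=GGRR B=RRBB L=BBOO
After move 2 (F'): F=OGOG U=WWGR R=YGYR D=BOYY L=BWOW
After move 3 (F'): F=GGOO U=WWYY R=OGBR D=WWYY L=BROG
After move 4 (R'): R=GROB U=WBYR F=GWOY D=WGYO B=YRWB
Query: B face = YRWB

Answer: Y R W B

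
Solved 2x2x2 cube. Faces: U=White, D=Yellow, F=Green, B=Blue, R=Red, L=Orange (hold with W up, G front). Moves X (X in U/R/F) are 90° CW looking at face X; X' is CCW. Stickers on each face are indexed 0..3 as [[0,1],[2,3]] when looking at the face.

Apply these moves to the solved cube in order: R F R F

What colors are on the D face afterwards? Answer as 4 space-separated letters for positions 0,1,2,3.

Answer: R G Y W

Derivation:
After move 1 (R): R=RRRR U=WGWG F=GYGY D=YBYB B=WBWB
After move 2 (F): F=GGYY U=WGOO R=WRGR D=RRYB L=OYOB
After move 3 (R): R=GWRR U=WGOY F=GRYB D=RWYW B=OBGB
After move 4 (F): F=YGBR U=WGBY R=OWYR D=RGYW L=OROW
Query: D face = RGYW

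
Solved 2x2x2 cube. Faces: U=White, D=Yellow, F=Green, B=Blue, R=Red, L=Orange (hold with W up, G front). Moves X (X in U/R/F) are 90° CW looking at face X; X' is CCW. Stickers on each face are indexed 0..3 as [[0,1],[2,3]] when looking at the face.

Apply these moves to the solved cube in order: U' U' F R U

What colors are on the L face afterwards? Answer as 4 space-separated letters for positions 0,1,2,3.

After move 1 (U'): U=WWWW F=OOGG R=GGRR B=RRBB L=BBOO
After move 2 (U'): U=WWWW F=BBGG R=OORR B=GGBB L=RROO
After move 3 (F): F=GBGB U=WWOR R=WOWR D=ROYY L=RYOY
After move 4 (R): R=WWRO U=WBOB F=GOGY D=RBYG B=RGWB
After move 5 (U): U=OWBB F=WWGY R=RGRO B=RYWB L=GOOY
Query: L face = GOOY

Answer: G O O Y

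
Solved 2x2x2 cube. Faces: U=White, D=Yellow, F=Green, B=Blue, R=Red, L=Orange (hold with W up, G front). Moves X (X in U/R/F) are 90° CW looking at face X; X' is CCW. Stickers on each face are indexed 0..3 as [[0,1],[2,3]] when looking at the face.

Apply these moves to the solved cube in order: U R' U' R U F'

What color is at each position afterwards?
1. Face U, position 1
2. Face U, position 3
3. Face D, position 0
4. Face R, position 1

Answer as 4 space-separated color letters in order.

Answer: B R R R

Derivation:
After move 1 (U): U=WWWW F=RRGG R=BBRR B=OOBB L=GGOO
After move 2 (R'): R=BRBR U=WBWO F=RWGW D=YRYG B=YOYB
After move 3 (U'): U=BOWW F=GGGW R=RWBR B=BRYB L=YOOO
After move 4 (R): R=BRRW U=BGWW F=GRGG D=YYYB B=WROB
After move 5 (U): U=WBWG F=BRGG R=WRRW B=YOOB L=GROO
After move 6 (F'): F=RGBG U=WBWR R=YRYW D=ROYB L=GGOW
Query 1: U[1] = B
Query 2: U[3] = R
Query 3: D[0] = R
Query 4: R[1] = R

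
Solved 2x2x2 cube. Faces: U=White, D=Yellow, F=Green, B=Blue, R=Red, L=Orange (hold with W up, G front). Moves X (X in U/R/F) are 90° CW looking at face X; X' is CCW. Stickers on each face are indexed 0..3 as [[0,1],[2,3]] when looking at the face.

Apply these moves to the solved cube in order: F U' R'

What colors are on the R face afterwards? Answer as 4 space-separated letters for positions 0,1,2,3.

After move 1 (F): F=GGGG U=WWOO R=WRWR D=RRYY L=OYOY
After move 2 (U'): U=WOWO F=OYGG R=GGWR B=WRBB L=BBOY
After move 3 (R'): R=GRGW U=WBWW F=OOGO D=RYYG B=YRRB
Query: R face = GRGW

Answer: G R G W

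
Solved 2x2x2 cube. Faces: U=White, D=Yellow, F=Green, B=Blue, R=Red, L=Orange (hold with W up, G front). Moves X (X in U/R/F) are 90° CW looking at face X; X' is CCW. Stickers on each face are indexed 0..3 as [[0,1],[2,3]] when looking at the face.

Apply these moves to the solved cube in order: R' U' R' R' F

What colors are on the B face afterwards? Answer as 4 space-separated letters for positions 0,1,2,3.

After move 1 (R'): R=RRRR U=WBWB F=GWGW D=YGYG B=YBYB
After move 2 (U'): U=BBWW F=OOGW R=GWRR B=RRYB L=YBOO
After move 3 (R'): R=WRGR U=BYWR F=OBGW D=YOYW B=GRGB
After move 4 (R'): R=RRWG U=BGWG F=OYGR D=YBYW B=WROB
After move 5 (F): F=GORY U=BGOB R=WRGG D=WRYW L=YYOB
Query: B face = WROB

Answer: W R O B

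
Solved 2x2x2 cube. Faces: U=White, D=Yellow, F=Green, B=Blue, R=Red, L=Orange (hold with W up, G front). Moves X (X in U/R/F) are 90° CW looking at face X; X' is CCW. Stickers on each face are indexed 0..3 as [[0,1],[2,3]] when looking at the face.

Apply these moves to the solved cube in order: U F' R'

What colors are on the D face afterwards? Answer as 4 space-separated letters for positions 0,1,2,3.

Answer: G G Y G

Derivation:
After move 1 (U): U=WWWW F=RRGG R=BBRR B=OOBB L=GGOO
After move 2 (F'): F=RGRG U=WWBR R=YBYR D=GOYY L=GWOW
After move 3 (R'): R=BRYY U=WBBO F=RWRR D=GGYG B=YOOB
Query: D face = GGYG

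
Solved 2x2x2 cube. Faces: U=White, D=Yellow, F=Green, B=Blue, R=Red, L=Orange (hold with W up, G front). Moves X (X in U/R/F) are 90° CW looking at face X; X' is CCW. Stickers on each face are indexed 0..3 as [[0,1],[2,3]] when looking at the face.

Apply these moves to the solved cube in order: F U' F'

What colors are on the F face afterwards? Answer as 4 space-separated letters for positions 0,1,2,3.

Answer: Y G O G

Derivation:
After move 1 (F): F=GGGG U=WWOO R=WRWR D=RRYY L=OYOY
After move 2 (U'): U=WOWO F=OYGG R=GGWR B=WRBB L=BBOY
After move 3 (F'): F=YGOG U=WOGW R=RGRR D=BYYY L=BOOW
Query: F face = YGOG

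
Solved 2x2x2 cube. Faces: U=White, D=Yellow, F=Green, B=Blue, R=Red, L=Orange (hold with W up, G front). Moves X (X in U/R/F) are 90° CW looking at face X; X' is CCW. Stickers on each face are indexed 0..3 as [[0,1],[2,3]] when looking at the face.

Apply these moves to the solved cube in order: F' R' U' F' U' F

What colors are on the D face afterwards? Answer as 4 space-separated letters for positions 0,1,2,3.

After move 1 (F'): F=GGGG U=WWRR R=YRYR D=OOYY L=OWOW
After move 2 (R'): R=RRYY U=WBRB F=GWGR D=OGYG B=YBOB
After move 3 (U'): U=BBWR F=OWGR R=GWYY B=RROB L=YBOW
After move 4 (F'): F=WROG U=BBGY R=GWOY D=BWYG L=YROW
After move 5 (U'): U=BYBG F=YROG R=WROY B=GWOB L=RROW
After move 6 (F): F=OYGR U=BYWR R=BRGY D=OWYG L=RBOW
Query: D face = OWYG

Answer: O W Y G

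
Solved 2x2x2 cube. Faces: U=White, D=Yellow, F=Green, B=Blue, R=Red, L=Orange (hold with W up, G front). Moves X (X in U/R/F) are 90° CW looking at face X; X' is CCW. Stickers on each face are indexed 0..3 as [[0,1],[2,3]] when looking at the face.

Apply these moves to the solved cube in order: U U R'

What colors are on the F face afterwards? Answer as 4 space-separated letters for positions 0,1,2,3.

Answer: B W G W

Derivation:
After move 1 (U): U=WWWW F=RRGG R=BBRR B=OOBB L=GGOO
After move 2 (U): U=WWWW F=BBGG R=OORR B=GGBB L=RROO
After move 3 (R'): R=OROR U=WBWG F=BWGW D=YBYG B=YGYB
Query: F face = BWGW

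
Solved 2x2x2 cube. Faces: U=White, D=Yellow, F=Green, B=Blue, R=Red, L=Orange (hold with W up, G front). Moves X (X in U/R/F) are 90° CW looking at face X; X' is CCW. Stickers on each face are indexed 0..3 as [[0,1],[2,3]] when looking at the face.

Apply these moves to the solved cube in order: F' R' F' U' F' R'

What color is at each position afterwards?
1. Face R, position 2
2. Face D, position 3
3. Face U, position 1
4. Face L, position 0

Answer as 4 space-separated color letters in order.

After move 1 (F'): F=GGGG U=WWRR R=YRYR D=OOYY L=OWOW
After move 2 (R'): R=RRYY U=WBRB F=GWGR D=OGYG B=YBOB
After move 3 (F'): F=WRGG U=WBRY R=GROY D=WWYG L=OBOR
After move 4 (U'): U=BYWR F=OBGG R=WROY B=GROB L=YBOR
After move 5 (F'): F=BGOG U=BYWO R=WRWY D=BRYG L=YROW
After move 6 (R'): R=RYWW U=BOWG F=BYOO D=BGYG B=GRRB
Query 1: R[2] = W
Query 2: D[3] = G
Query 3: U[1] = O
Query 4: L[0] = Y

Answer: W G O Y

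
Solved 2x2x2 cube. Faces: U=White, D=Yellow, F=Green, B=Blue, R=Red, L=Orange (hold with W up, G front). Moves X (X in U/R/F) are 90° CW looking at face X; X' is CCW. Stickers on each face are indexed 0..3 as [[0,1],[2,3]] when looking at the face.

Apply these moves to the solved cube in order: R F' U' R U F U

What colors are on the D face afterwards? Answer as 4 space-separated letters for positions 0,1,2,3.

After move 1 (R): R=RRRR U=WGWG F=GYGY D=YBYB B=WBWB
After move 2 (F'): F=YYGG U=WGRR R=BRYR D=OOYB L=OGOW
After move 3 (U'): U=GRWR F=OGGG R=YYYR B=BRWB L=WBOW
After move 4 (R): R=YYRY U=GGWG F=OOGB D=OWYB B=RRRB
After move 5 (U): U=WGGG F=YYGB R=RRRY B=WBRB L=OOOW
After move 6 (F): F=GYBY U=WGWO R=GRGY D=RRYB L=OOOW
After move 7 (U): U=WWOG F=GRBY R=WBGY B=OORB L=GYOW
Query: D face = RRYB

Answer: R R Y B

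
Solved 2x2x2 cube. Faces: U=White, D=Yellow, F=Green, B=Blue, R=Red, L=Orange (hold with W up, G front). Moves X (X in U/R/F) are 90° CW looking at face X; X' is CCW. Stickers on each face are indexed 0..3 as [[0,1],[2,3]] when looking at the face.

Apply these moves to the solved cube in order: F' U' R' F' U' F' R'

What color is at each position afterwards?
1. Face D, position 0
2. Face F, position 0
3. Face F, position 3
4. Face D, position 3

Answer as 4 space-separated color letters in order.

Answer: R Y O O

Derivation:
After move 1 (F'): F=GGGG U=WWRR R=YRYR D=OOYY L=OWOW
After move 2 (U'): U=WRWR F=OWGG R=GGYR B=YRBB L=BBOW
After move 3 (R'): R=GRGY U=WBWY F=ORGR D=OWYG B=YROB
After move 4 (F'): F=RROG U=WBGG R=WROY D=BWYG L=BYOW
After move 5 (U'): U=BGWG F=BYOG R=RROY B=WROB L=YROW
After move 6 (F'): F=YGBO U=BGRO R=WRBY D=RWYG L=YGOW
After move 7 (R'): R=RYWB U=BORW F=YGBO D=RGYO B=GRWB
Query 1: D[0] = R
Query 2: F[0] = Y
Query 3: F[3] = O
Query 4: D[3] = O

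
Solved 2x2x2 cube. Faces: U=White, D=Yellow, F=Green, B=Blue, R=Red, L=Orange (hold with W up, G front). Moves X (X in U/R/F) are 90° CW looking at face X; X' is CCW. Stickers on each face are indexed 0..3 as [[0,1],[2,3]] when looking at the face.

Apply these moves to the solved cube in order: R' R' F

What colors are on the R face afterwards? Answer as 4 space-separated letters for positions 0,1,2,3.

Answer: W R Y R

Derivation:
After move 1 (R'): R=RRRR U=WBWB F=GWGW D=YGYG B=YBYB
After move 2 (R'): R=RRRR U=WYWY F=GBGB D=YWYW B=GBGB
After move 3 (F): F=GGBB U=WYOO R=WRYR D=RRYW L=OYOW
Query: R face = WRYR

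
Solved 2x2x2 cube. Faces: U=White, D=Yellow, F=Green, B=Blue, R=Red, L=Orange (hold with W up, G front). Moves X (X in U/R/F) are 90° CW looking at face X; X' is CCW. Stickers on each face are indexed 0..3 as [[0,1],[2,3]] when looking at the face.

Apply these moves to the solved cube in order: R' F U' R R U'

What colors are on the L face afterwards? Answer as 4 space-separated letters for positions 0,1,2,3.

Answer: W R O G

Derivation:
After move 1 (R'): R=RRRR U=WBWB F=GWGW D=YGYG B=YBYB
After move 2 (F): F=GGWW U=WBOO R=WRBR D=RRYG L=OYOG
After move 3 (U'): U=BOWO F=OYWW R=GGBR B=WRYB L=YBOG
After move 4 (R): R=BGRG U=BYWW F=ORWG D=RYYW B=OROB
After move 5 (R): R=RBGG U=BRWG F=OYWW D=ROYO B=WRYB
After move 6 (U'): U=RGBW F=YBWW R=OYGG B=RBYB L=WROG
Query: L face = WROG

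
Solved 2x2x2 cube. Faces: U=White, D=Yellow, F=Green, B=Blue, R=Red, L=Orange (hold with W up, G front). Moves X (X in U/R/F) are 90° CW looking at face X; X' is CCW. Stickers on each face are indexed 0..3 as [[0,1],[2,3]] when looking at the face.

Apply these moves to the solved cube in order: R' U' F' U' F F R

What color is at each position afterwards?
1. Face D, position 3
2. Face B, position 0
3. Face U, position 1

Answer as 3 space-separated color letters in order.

Answer: G B O

Derivation:
After move 1 (R'): R=RRRR U=WBWB F=GWGW D=YGYG B=YBYB
After move 2 (U'): U=BBWW F=OOGW R=GWRR B=RRYB L=YBOO
After move 3 (F'): F=OWOG U=BBGR R=GWYR D=BOYG L=YWOW
After move 4 (U'): U=BRBG F=YWOG R=OWYR B=GWYB L=RROW
After move 5 (F): F=OYGW U=BRWR R=BWGR D=YOYG L=RBOO
After move 6 (F): F=GOWY U=BROB R=WWRR D=GBYG L=RYOO
After move 7 (R): R=RWRW U=BOOY F=GBWG D=GYYG B=BWRB
Query 1: D[3] = G
Query 2: B[0] = B
Query 3: U[1] = O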